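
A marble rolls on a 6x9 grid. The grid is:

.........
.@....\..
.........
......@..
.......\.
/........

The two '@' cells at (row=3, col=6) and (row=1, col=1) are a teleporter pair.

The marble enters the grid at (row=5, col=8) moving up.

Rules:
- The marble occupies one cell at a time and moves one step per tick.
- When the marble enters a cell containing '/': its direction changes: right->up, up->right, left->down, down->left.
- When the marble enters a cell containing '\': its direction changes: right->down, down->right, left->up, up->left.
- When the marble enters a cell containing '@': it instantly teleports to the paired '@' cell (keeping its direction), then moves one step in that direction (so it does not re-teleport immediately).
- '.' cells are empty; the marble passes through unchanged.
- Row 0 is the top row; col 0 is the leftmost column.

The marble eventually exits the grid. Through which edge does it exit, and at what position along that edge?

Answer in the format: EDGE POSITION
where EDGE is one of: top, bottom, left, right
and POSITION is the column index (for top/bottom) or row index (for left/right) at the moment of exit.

Step 1: enter (5,8), '.' pass, move up to (4,8)
Step 2: enter (4,8), '.' pass, move up to (3,8)
Step 3: enter (3,8), '.' pass, move up to (2,8)
Step 4: enter (2,8), '.' pass, move up to (1,8)
Step 5: enter (1,8), '.' pass, move up to (0,8)
Step 6: enter (0,8), '.' pass, move up to (-1,8)
Step 7: at (-1,8) — EXIT via top edge, pos 8

Answer: top 8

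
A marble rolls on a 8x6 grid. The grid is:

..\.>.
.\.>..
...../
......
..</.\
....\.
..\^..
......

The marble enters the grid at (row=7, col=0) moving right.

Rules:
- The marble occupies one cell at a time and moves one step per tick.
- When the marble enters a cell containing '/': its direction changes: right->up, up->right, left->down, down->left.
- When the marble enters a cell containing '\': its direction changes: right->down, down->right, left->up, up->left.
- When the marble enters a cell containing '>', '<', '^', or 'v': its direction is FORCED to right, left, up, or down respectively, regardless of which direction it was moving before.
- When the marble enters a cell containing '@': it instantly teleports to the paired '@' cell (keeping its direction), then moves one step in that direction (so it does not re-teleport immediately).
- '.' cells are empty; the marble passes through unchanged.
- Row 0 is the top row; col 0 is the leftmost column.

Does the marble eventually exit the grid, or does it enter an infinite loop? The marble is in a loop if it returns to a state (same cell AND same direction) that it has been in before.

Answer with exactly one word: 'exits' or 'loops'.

Answer: exits

Derivation:
Step 1: enter (7,0), '.' pass, move right to (7,1)
Step 2: enter (7,1), '.' pass, move right to (7,2)
Step 3: enter (7,2), '.' pass, move right to (7,3)
Step 4: enter (7,3), '.' pass, move right to (7,4)
Step 5: enter (7,4), '.' pass, move right to (7,5)
Step 6: enter (7,5), '.' pass, move right to (7,6)
Step 7: at (7,6) — EXIT via right edge, pos 7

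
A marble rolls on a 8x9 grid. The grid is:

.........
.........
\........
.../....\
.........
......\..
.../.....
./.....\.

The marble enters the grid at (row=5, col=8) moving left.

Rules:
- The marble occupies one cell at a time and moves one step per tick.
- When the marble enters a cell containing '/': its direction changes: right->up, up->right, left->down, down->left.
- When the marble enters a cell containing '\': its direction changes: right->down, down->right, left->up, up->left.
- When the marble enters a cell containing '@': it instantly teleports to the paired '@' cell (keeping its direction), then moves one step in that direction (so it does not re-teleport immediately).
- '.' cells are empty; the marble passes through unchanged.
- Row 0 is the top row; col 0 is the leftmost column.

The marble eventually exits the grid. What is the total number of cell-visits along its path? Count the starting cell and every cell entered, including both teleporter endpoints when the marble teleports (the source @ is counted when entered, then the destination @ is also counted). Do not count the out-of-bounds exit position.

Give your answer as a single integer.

Answer: 8

Derivation:
Step 1: enter (5,8), '.' pass, move left to (5,7)
Step 2: enter (5,7), '.' pass, move left to (5,6)
Step 3: enter (5,6), '\' deflects left->up, move up to (4,6)
Step 4: enter (4,6), '.' pass, move up to (3,6)
Step 5: enter (3,6), '.' pass, move up to (2,6)
Step 6: enter (2,6), '.' pass, move up to (1,6)
Step 7: enter (1,6), '.' pass, move up to (0,6)
Step 8: enter (0,6), '.' pass, move up to (-1,6)
Step 9: at (-1,6) — EXIT via top edge, pos 6
Path length (cell visits): 8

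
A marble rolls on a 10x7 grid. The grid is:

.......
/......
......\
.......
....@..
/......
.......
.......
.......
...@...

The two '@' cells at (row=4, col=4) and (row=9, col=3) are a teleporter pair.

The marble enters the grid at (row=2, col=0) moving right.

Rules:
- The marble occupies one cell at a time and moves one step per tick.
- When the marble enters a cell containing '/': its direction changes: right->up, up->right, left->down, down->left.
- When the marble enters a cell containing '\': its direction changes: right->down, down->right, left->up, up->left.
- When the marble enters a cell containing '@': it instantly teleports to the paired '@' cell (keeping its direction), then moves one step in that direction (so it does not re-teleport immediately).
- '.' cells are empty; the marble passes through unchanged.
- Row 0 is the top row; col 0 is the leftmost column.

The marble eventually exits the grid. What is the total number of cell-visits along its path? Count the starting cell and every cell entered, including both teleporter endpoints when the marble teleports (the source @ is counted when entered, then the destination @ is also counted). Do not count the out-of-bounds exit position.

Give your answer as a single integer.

Step 1: enter (2,0), '.' pass, move right to (2,1)
Step 2: enter (2,1), '.' pass, move right to (2,2)
Step 3: enter (2,2), '.' pass, move right to (2,3)
Step 4: enter (2,3), '.' pass, move right to (2,4)
Step 5: enter (2,4), '.' pass, move right to (2,5)
Step 6: enter (2,5), '.' pass, move right to (2,6)
Step 7: enter (2,6), '\' deflects right->down, move down to (3,6)
Step 8: enter (3,6), '.' pass, move down to (4,6)
Step 9: enter (4,6), '.' pass, move down to (5,6)
Step 10: enter (5,6), '.' pass, move down to (6,6)
Step 11: enter (6,6), '.' pass, move down to (7,6)
Step 12: enter (7,6), '.' pass, move down to (8,6)
Step 13: enter (8,6), '.' pass, move down to (9,6)
Step 14: enter (9,6), '.' pass, move down to (10,6)
Step 15: at (10,6) — EXIT via bottom edge, pos 6
Path length (cell visits): 14

Answer: 14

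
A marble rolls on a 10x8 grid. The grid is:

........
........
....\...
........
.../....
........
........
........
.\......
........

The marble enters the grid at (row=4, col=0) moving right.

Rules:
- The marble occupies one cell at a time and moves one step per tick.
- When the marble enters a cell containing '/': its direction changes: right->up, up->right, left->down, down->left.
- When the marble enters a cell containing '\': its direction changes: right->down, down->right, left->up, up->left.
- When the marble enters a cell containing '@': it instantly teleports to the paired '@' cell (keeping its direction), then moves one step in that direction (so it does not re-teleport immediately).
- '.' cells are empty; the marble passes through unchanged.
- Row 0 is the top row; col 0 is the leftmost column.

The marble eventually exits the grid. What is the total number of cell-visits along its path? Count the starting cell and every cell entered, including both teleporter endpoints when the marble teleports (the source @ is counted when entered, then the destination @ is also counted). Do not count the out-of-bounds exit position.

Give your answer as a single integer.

Answer: 8

Derivation:
Step 1: enter (4,0), '.' pass, move right to (4,1)
Step 2: enter (4,1), '.' pass, move right to (4,2)
Step 3: enter (4,2), '.' pass, move right to (4,3)
Step 4: enter (4,3), '/' deflects right->up, move up to (3,3)
Step 5: enter (3,3), '.' pass, move up to (2,3)
Step 6: enter (2,3), '.' pass, move up to (1,3)
Step 7: enter (1,3), '.' pass, move up to (0,3)
Step 8: enter (0,3), '.' pass, move up to (-1,3)
Step 9: at (-1,3) — EXIT via top edge, pos 3
Path length (cell visits): 8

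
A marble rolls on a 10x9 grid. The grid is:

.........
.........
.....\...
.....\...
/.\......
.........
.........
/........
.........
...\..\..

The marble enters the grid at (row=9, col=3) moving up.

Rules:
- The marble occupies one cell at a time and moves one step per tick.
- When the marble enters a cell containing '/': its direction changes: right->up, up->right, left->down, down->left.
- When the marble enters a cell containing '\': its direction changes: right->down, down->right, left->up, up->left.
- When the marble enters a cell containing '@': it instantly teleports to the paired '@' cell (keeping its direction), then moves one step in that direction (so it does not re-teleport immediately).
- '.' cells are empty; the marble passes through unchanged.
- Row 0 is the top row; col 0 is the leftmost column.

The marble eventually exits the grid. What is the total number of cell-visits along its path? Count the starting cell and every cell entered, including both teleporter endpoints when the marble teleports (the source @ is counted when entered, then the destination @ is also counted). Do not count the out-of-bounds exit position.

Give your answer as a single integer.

Step 1: enter (9,3), '\' deflects up->left, move left to (9,2)
Step 2: enter (9,2), '.' pass, move left to (9,1)
Step 3: enter (9,1), '.' pass, move left to (9,0)
Step 4: enter (9,0), '.' pass, move left to (9,-1)
Step 5: at (9,-1) — EXIT via left edge, pos 9
Path length (cell visits): 4

Answer: 4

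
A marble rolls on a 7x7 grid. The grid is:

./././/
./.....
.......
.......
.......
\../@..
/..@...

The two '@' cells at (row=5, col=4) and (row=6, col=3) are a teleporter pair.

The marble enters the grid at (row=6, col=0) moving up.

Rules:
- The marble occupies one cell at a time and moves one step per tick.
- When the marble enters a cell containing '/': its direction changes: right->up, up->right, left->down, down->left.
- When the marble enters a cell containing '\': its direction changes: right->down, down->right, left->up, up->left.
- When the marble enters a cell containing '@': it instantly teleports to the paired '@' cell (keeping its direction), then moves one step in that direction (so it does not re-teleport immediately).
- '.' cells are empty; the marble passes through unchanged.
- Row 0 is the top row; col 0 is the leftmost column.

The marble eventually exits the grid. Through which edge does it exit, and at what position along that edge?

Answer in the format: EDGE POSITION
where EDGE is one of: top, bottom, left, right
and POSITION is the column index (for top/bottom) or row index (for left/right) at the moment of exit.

Answer: right 5

Derivation:
Step 1: enter (6,0), '/' deflects up->right, move right to (6,1)
Step 2: enter (6,1), '.' pass, move right to (6,2)
Step 3: enter (6,2), '.' pass, move right to (6,3)
Step 4: enter (6,3), '@' teleport (6,3)->(5,4), also enter (5,4), move right to (5,5)
Step 5: enter (5,5), '.' pass, move right to (5,6)
Step 6: enter (5,6), '.' pass, move right to (5,7)
Step 7: at (5,7) — EXIT via right edge, pos 5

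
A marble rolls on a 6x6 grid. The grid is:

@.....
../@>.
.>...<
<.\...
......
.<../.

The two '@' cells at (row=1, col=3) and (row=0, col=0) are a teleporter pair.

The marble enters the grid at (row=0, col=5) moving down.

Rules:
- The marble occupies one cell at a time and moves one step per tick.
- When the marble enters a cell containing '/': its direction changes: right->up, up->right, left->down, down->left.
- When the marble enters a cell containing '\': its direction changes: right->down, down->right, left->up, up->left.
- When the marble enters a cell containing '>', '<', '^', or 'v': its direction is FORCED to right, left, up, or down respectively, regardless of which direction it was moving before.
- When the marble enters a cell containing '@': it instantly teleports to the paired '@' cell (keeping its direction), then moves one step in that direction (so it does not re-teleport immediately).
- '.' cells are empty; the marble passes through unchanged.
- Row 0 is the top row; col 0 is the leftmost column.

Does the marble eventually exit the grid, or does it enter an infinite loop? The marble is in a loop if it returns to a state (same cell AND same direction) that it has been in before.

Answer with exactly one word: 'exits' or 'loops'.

Step 1: enter (0,5), '.' pass, move down to (1,5)
Step 2: enter (1,5), '.' pass, move down to (2,5)
Step 3: enter (2,5), '<' forces down->left, move left to (2,4)
Step 4: enter (2,4), '.' pass, move left to (2,3)
Step 5: enter (2,3), '.' pass, move left to (2,2)
Step 6: enter (2,2), '.' pass, move left to (2,1)
Step 7: enter (2,1), '>' forces left->right, move right to (2,2)
Step 8: enter (2,2), '.' pass, move right to (2,3)
Step 9: enter (2,3), '.' pass, move right to (2,4)
Step 10: enter (2,4), '.' pass, move right to (2,5)
Step 11: enter (2,5), '<' forces right->left, move left to (2,4)
Step 12: at (2,4) dir=left — LOOP DETECTED (seen before)

Answer: loops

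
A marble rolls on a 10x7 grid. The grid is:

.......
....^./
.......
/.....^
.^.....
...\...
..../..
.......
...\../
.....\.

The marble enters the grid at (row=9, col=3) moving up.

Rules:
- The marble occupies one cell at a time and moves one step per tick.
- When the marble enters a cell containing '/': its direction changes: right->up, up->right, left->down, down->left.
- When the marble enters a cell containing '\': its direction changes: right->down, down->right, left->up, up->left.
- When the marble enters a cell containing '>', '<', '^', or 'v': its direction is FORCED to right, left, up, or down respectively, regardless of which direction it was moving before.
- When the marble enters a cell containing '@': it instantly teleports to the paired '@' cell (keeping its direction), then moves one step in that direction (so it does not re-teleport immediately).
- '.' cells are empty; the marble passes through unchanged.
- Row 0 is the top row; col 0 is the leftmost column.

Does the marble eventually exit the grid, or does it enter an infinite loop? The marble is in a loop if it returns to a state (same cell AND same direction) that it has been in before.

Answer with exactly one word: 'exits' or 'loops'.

Answer: exits

Derivation:
Step 1: enter (9,3), '.' pass, move up to (8,3)
Step 2: enter (8,3), '\' deflects up->left, move left to (8,2)
Step 3: enter (8,2), '.' pass, move left to (8,1)
Step 4: enter (8,1), '.' pass, move left to (8,0)
Step 5: enter (8,0), '.' pass, move left to (8,-1)
Step 6: at (8,-1) — EXIT via left edge, pos 8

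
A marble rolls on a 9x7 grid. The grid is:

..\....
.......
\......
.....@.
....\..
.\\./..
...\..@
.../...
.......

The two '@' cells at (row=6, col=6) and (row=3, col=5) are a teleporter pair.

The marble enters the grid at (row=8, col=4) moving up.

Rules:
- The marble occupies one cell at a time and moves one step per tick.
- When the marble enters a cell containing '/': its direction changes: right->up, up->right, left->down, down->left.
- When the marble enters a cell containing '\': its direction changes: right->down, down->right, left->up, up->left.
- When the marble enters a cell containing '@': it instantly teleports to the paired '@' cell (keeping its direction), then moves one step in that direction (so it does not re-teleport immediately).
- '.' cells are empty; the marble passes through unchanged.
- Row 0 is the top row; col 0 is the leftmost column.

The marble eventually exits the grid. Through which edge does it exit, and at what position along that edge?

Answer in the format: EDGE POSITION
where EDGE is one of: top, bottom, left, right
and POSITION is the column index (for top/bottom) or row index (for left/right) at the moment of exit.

Answer: right 5

Derivation:
Step 1: enter (8,4), '.' pass, move up to (7,4)
Step 2: enter (7,4), '.' pass, move up to (6,4)
Step 3: enter (6,4), '.' pass, move up to (5,4)
Step 4: enter (5,4), '/' deflects up->right, move right to (5,5)
Step 5: enter (5,5), '.' pass, move right to (5,6)
Step 6: enter (5,6), '.' pass, move right to (5,7)
Step 7: at (5,7) — EXIT via right edge, pos 5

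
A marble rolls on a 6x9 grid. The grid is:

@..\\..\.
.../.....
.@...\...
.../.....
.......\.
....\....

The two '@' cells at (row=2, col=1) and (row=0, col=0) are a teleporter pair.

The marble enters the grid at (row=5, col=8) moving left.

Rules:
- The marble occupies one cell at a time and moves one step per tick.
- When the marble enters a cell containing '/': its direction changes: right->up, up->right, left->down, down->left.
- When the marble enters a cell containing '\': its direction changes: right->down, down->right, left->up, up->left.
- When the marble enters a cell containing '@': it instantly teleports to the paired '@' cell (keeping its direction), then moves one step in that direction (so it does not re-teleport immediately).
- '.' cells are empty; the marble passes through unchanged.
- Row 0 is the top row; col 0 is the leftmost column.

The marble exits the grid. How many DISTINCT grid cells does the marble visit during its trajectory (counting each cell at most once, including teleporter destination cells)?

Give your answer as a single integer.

Step 1: enter (5,8), '.' pass, move left to (5,7)
Step 2: enter (5,7), '.' pass, move left to (5,6)
Step 3: enter (5,6), '.' pass, move left to (5,5)
Step 4: enter (5,5), '.' pass, move left to (5,4)
Step 5: enter (5,4), '\' deflects left->up, move up to (4,4)
Step 6: enter (4,4), '.' pass, move up to (3,4)
Step 7: enter (3,4), '.' pass, move up to (2,4)
Step 8: enter (2,4), '.' pass, move up to (1,4)
Step 9: enter (1,4), '.' pass, move up to (0,4)
Step 10: enter (0,4), '\' deflects up->left, move left to (0,3)
Step 11: enter (0,3), '\' deflects left->up, move up to (-1,3)
Step 12: at (-1,3) — EXIT via top edge, pos 3
Distinct cells visited: 11 (path length 11)

Answer: 11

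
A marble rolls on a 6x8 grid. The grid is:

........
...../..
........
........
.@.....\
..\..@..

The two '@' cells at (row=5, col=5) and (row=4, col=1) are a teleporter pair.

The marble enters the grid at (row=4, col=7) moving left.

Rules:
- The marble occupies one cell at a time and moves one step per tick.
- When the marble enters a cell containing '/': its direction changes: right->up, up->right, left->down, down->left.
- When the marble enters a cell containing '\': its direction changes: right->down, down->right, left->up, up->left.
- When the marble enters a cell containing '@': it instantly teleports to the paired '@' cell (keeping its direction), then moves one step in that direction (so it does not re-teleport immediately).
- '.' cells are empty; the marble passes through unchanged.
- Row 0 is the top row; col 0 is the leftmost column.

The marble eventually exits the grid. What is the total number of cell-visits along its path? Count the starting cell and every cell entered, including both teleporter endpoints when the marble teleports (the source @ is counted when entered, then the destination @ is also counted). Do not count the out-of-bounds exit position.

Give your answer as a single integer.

Step 1: enter (4,7), '\' deflects left->up, move up to (3,7)
Step 2: enter (3,7), '.' pass, move up to (2,7)
Step 3: enter (2,7), '.' pass, move up to (1,7)
Step 4: enter (1,7), '.' pass, move up to (0,7)
Step 5: enter (0,7), '.' pass, move up to (-1,7)
Step 6: at (-1,7) — EXIT via top edge, pos 7
Path length (cell visits): 5

Answer: 5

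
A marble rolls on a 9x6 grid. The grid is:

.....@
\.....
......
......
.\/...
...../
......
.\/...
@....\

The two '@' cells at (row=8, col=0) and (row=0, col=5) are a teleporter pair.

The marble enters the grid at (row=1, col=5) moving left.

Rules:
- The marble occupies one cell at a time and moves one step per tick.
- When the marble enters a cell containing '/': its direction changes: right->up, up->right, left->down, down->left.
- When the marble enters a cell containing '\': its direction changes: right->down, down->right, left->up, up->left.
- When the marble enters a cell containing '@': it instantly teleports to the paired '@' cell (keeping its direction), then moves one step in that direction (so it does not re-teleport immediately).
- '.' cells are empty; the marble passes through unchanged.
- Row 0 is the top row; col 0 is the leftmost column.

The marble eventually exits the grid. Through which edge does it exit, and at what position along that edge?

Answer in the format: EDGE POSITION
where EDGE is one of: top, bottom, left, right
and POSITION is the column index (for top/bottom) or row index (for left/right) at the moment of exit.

Answer: top 0

Derivation:
Step 1: enter (1,5), '.' pass, move left to (1,4)
Step 2: enter (1,4), '.' pass, move left to (1,3)
Step 3: enter (1,3), '.' pass, move left to (1,2)
Step 4: enter (1,2), '.' pass, move left to (1,1)
Step 5: enter (1,1), '.' pass, move left to (1,0)
Step 6: enter (1,0), '\' deflects left->up, move up to (0,0)
Step 7: enter (0,0), '.' pass, move up to (-1,0)
Step 8: at (-1,0) — EXIT via top edge, pos 0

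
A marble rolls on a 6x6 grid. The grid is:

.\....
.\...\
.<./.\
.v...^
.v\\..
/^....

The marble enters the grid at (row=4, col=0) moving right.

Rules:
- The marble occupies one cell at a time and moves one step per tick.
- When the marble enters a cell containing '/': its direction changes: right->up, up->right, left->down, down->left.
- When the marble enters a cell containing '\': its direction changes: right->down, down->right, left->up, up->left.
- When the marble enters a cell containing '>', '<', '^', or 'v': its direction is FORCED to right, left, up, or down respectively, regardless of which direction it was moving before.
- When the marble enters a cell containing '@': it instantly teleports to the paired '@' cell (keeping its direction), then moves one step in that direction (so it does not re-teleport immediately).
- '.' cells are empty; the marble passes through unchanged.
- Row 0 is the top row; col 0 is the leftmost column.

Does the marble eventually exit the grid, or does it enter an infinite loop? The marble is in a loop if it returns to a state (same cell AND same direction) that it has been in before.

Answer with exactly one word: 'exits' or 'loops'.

Step 1: enter (4,0), '.' pass, move right to (4,1)
Step 2: enter (4,1), 'v' forces right->down, move down to (5,1)
Step 3: enter (5,1), '^' forces down->up, move up to (4,1)
Step 4: enter (4,1), 'v' forces up->down, move down to (5,1)
Step 5: at (5,1) dir=down — LOOP DETECTED (seen before)

Answer: loops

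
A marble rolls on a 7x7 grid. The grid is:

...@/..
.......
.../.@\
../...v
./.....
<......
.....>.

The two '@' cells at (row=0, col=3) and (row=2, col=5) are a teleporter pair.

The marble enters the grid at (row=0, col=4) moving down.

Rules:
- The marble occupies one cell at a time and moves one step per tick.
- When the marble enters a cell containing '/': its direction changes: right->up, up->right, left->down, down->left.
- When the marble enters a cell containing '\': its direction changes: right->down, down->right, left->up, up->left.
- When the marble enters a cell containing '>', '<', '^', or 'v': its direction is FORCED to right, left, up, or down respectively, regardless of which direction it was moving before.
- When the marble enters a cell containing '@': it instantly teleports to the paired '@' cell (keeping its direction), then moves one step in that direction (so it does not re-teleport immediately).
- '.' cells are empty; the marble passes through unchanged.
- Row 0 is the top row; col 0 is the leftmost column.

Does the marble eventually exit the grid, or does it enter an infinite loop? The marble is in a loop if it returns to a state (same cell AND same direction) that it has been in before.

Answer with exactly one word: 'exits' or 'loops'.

Answer: exits

Derivation:
Step 1: enter (0,4), '/' deflects down->left, move left to (0,3)
Step 2: enter (0,3), '@' teleport (0,3)->(2,5), also enter (2,5), move left to (2,4)
Step 3: enter (2,4), '.' pass, move left to (2,3)
Step 4: enter (2,3), '/' deflects left->down, move down to (3,3)
Step 5: enter (3,3), '.' pass, move down to (4,3)
Step 6: enter (4,3), '.' pass, move down to (5,3)
Step 7: enter (5,3), '.' pass, move down to (6,3)
Step 8: enter (6,3), '.' pass, move down to (7,3)
Step 9: at (7,3) — EXIT via bottom edge, pos 3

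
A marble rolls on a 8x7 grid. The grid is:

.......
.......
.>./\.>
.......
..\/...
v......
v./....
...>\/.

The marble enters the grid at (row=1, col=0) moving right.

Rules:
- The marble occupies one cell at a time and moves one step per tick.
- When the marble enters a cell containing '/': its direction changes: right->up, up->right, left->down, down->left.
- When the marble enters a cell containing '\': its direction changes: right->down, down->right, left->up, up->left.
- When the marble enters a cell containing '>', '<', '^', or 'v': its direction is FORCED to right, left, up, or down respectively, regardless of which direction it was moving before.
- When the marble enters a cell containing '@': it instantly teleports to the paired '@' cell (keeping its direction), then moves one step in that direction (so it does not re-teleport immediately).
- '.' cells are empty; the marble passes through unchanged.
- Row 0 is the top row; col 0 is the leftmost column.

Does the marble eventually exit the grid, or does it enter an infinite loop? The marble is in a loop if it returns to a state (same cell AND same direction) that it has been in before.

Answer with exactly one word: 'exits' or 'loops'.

Step 1: enter (1,0), '.' pass, move right to (1,1)
Step 2: enter (1,1), '.' pass, move right to (1,2)
Step 3: enter (1,2), '.' pass, move right to (1,3)
Step 4: enter (1,3), '.' pass, move right to (1,4)
Step 5: enter (1,4), '.' pass, move right to (1,5)
Step 6: enter (1,5), '.' pass, move right to (1,6)
Step 7: enter (1,6), '.' pass, move right to (1,7)
Step 8: at (1,7) — EXIT via right edge, pos 1

Answer: exits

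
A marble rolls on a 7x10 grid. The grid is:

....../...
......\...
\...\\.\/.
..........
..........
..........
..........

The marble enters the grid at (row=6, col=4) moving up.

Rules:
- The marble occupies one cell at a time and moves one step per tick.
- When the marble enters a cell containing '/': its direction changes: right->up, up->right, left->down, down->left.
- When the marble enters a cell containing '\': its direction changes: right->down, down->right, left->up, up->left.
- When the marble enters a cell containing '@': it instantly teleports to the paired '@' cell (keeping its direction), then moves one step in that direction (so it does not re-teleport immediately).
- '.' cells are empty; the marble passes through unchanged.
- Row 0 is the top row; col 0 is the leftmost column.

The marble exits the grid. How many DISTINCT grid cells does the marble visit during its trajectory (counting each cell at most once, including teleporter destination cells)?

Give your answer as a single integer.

Answer: 11

Derivation:
Step 1: enter (6,4), '.' pass, move up to (5,4)
Step 2: enter (5,4), '.' pass, move up to (4,4)
Step 3: enter (4,4), '.' pass, move up to (3,4)
Step 4: enter (3,4), '.' pass, move up to (2,4)
Step 5: enter (2,4), '\' deflects up->left, move left to (2,3)
Step 6: enter (2,3), '.' pass, move left to (2,2)
Step 7: enter (2,2), '.' pass, move left to (2,1)
Step 8: enter (2,1), '.' pass, move left to (2,0)
Step 9: enter (2,0), '\' deflects left->up, move up to (1,0)
Step 10: enter (1,0), '.' pass, move up to (0,0)
Step 11: enter (0,0), '.' pass, move up to (-1,0)
Step 12: at (-1,0) — EXIT via top edge, pos 0
Distinct cells visited: 11 (path length 11)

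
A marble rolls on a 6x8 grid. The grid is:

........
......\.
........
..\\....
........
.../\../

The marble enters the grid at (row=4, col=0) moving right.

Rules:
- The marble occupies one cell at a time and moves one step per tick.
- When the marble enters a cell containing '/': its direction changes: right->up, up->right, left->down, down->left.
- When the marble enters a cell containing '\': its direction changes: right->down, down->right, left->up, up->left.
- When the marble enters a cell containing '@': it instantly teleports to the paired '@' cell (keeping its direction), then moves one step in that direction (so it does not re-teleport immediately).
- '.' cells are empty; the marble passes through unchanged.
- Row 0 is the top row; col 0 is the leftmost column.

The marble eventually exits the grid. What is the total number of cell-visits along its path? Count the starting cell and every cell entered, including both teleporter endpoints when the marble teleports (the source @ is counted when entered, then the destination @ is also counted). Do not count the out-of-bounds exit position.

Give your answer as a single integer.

Step 1: enter (4,0), '.' pass, move right to (4,1)
Step 2: enter (4,1), '.' pass, move right to (4,2)
Step 3: enter (4,2), '.' pass, move right to (4,3)
Step 4: enter (4,3), '.' pass, move right to (4,4)
Step 5: enter (4,4), '.' pass, move right to (4,5)
Step 6: enter (4,5), '.' pass, move right to (4,6)
Step 7: enter (4,6), '.' pass, move right to (4,7)
Step 8: enter (4,7), '.' pass, move right to (4,8)
Step 9: at (4,8) — EXIT via right edge, pos 4
Path length (cell visits): 8

Answer: 8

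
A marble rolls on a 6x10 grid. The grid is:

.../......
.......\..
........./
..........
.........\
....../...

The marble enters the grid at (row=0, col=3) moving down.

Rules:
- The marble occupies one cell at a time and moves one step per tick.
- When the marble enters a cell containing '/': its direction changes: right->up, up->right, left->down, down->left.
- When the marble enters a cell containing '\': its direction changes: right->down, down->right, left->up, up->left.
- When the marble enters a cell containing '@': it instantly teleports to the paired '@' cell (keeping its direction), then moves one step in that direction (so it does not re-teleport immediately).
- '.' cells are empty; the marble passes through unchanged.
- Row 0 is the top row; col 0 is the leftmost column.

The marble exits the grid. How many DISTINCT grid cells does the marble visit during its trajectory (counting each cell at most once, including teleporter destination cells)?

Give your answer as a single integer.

Step 1: enter (0,3), '/' deflects down->left, move left to (0,2)
Step 2: enter (0,2), '.' pass, move left to (0,1)
Step 3: enter (0,1), '.' pass, move left to (0,0)
Step 4: enter (0,0), '.' pass, move left to (0,-1)
Step 5: at (0,-1) — EXIT via left edge, pos 0
Distinct cells visited: 4 (path length 4)

Answer: 4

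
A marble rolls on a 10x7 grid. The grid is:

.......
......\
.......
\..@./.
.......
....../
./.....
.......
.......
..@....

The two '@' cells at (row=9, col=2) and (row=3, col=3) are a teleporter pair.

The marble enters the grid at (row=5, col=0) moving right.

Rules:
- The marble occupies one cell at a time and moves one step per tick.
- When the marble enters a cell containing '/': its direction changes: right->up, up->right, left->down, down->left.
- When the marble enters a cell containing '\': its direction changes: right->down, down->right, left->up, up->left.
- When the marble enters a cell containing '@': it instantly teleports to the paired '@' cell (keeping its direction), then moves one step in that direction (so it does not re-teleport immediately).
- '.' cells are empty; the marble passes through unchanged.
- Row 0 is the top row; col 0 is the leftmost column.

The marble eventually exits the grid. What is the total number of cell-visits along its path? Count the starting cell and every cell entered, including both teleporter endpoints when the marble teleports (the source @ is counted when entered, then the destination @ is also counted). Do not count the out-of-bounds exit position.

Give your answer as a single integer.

Step 1: enter (5,0), '.' pass, move right to (5,1)
Step 2: enter (5,1), '.' pass, move right to (5,2)
Step 3: enter (5,2), '.' pass, move right to (5,3)
Step 4: enter (5,3), '.' pass, move right to (5,4)
Step 5: enter (5,4), '.' pass, move right to (5,5)
Step 6: enter (5,5), '.' pass, move right to (5,6)
Step 7: enter (5,6), '/' deflects right->up, move up to (4,6)
Step 8: enter (4,6), '.' pass, move up to (3,6)
Step 9: enter (3,6), '.' pass, move up to (2,6)
Step 10: enter (2,6), '.' pass, move up to (1,6)
Step 11: enter (1,6), '\' deflects up->left, move left to (1,5)
Step 12: enter (1,5), '.' pass, move left to (1,4)
Step 13: enter (1,4), '.' pass, move left to (1,3)
Step 14: enter (1,3), '.' pass, move left to (1,2)
Step 15: enter (1,2), '.' pass, move left to (1,1)
Step 16: enter (1,1), '.' pass, move left to (1,0)
Step 17: enter (1,0), '.' pass, move left to (1,-1)
Step 18: at (1,-1) — EXIT via left edge, pos 1
Path length (cell visits): 17

Answer: 17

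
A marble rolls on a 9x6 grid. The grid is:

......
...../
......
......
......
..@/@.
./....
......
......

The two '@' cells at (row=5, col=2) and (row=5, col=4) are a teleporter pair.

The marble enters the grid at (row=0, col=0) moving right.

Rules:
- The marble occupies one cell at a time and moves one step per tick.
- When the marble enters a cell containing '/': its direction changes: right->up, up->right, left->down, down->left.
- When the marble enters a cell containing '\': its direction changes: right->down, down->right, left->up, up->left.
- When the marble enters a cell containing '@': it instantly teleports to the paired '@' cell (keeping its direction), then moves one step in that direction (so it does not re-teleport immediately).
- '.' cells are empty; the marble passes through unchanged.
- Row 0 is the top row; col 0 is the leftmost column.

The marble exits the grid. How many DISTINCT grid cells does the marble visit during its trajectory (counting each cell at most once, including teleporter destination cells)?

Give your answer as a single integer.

Answer: 6

Derivation:
Step 1: enter (0,0), '.' pass, move right to (0,1)
Step 2: enter (0,1), '.' pass, move right to (0,2)
Step 3: enter (0,2), '.' pass, move right to (0,3)
Step 4: enter (0,3), '.' pass, move right to (0,4)
Step 5: enter (0,4), '.' pass, move right to (0,5)
Step 6: enter (0,5), '.' pass, move right to (0,6)
Step 7: at (0,6) — EXIT via right edge, pos 0
Distinct cells visited: 6 (path length 6)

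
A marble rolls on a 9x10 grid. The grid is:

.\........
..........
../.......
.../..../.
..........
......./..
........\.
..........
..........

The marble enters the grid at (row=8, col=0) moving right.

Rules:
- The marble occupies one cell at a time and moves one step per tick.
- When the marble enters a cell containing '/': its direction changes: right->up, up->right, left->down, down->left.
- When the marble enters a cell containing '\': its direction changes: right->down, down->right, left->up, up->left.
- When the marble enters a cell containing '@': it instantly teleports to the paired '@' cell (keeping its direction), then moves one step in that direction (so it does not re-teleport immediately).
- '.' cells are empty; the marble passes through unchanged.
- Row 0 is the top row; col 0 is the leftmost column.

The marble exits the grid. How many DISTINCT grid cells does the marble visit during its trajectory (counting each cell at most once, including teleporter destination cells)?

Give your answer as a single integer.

Step 1: enter (8,0), '.' pass, move right to (8,1)
Step 2: enter (8,1), '.' pass, move right to (8,2)
Step 3: enter (8,2), '.' pass, move right to (8,3)
Step 4: enter (8,3), '.' pass, move right to (8,4)
Step 5: enter (8,4), '.' pass, move right to (8,5)
Step 6: enter (8,5), '.' pass, move right to (8,6)
Step 7: enter (8,6), '.' pass, move right to (8,7)
Step 8: enter (8,7), '.' pass, move right to (8,8)
Step 9: enter (8,8), '.' pass, move right to (8,9)
Step 10: enter (8,9), '.' pass, move right to (8,10)
Step 11: at (8,10) — EXIT via right edge, pos 8
Distinct cells visited: 10 (path length 10)

Answer: 10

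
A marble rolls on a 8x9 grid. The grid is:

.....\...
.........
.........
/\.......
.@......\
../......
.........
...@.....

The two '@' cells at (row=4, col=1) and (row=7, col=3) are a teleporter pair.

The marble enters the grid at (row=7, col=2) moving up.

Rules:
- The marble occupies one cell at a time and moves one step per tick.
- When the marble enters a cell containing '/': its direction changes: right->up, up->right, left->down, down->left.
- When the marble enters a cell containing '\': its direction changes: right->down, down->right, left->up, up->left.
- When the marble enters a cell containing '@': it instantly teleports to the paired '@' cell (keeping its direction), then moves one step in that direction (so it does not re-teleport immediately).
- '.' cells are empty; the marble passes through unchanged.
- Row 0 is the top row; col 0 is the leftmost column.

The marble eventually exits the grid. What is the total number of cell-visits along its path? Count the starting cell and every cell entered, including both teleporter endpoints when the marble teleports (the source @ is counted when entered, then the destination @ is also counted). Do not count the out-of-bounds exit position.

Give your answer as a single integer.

Answer: 9

Derivation:
Step 1: enter (7,2), '.' pass, move up to (6,2)
Step 2: enter (6,2), '.' pass, move up to (5,2)
Step 3: enter (5,2), '/' deflects up->right, move right to (5,3)
Step 4: enter (5,3), '.' pass, move right to (5,4)
Step 5: enter (5,4), '.' pass, move right to (5,5)
Step 6: enter (5,5), '.' pass, move right to (5,6)
Step 7: enter (5,6), '.' pass, move right to (5,7)
Step 8: enter (5,7), '.' pass, move right to (5,8)
Step 9: enter (5,8), '.' pass, move right to (5,9)
Step 10: at (5,9) — EXIT via right edge, pos 5
Path length (cell visits): 9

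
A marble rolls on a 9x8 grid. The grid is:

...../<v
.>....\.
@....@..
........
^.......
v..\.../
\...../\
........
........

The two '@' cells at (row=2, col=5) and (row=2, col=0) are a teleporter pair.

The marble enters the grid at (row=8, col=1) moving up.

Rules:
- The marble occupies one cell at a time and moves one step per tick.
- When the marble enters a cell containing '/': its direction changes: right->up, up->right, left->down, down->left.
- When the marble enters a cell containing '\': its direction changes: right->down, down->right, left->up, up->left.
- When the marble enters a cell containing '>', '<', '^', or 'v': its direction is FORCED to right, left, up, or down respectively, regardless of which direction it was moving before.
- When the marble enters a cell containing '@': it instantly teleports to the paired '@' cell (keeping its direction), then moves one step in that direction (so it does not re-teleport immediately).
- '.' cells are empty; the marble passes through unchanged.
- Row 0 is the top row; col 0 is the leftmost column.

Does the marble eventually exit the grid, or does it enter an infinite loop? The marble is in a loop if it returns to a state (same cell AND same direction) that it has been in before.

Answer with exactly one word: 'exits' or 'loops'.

Step 1: enter (8,1), '.' pass, move up to (7,1)
Step 2: enter (7,1), '.' pass, move up to (6,1)
Step 3: enter (6,1), '.' pass, move up to (5,1)
Step 4: enter (5,1), '.' pass, move up to (4,1)
Step 5: enter (4,1), '.' pass, move up to (3,1)
Step 6: enter (3,1), '.' pass, move up to (2,1)
Step 7: enter (2,1), '.' pass, move up to (1,1)
Step 8: enter (1,1), '>' forces up->right, move right to (1,2)
Step 9: enter (1,2), '.' pass, move right to (1,3)
Step 10: enter (1,3), '.' pass, move right to (1,4)
Step 11: enter (1,4), '.' pass, move right to (1,5)
Step 12: enter (1,5), '.' pass, move right to (1,6)
Step 13: enter (1,6), '\' deflects right->down, move down to (2,6)
Step 14: enter (2,6), '.' pass, move down to (3,6)
Step 15: enter (3,6), '.' pass, move down to (4,6)
Step 16: enter (4,6), '.' pass, move down to (5,6)
Step 17: enter (5,6), '.' pass, move down to (6,6)
Step 18: enter (6,6), '/' deflects down->left, move left to (6,5)
Step 19: enter (6,5), '.' pass, move left to (6,4)
Step 20: enter (6,4), '.' pass, move left to (6,3)
Step 21: enter (6,3), '.' pass, move left to (6,2)
Step 22: enter (6,2), '.' pass, move left to (6,1)
Step 23: enter (6,1), '.' pass, move left to (6,0)
Step 24: enter (6,0), '\' deflects left->up, move up to (5,0)
Step 25: enter (5,0), 'v' forces up->down, move down to (6,0)
Step 26: enter (6,0), '\' deflects down->right, move right to (6,1)
Step 27: enter (6,1), '.' pass, move right to (6,2)
Step 28: enter (6,2), '.' pass, move right to (6,3)
Step 29: enter (6,3), '.' pass, move right to (6,4)
Step 30: enter (6,4), '.' pass, move right to (6,5)
Step 31: enter (6,5), '.' pass, move right to (6,6)
Step 32: enter (6,6), '/' deflects right->up, move up to (5,6)
Step 33: enter (5,6), '.' pass, move up to (4,6)
Step 34: enter (4,6), '.' pass, move up to (3,6)
Step 35: enter (3,6), '.' pass, move up to (2,6)
Step 36: enter (2,6), '.' pass, move up to (1,6)
Step 37: enter (1,6), '\' deflects up->left, move left to (1,5)
Step 38: enter (1,5), '.' pass, move left to (1,4)
Step 39: enter (1,4), '.' pass, move left to (1,3)
Step 40: enter (1,3), '.' pass, move left to (1,2)
Step 41: enter (1,2), '.' pass, move left to (1,1)
Step 42: enter (1,1), '>' forces left->right, move right to (1,2)
Step 43: at (1,2) dir=right — LOOP DETECTED (seen before)

Answer: loops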